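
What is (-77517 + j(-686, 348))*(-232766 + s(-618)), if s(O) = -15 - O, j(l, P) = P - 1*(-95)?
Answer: 17893731062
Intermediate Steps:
j(l, P) = 95 + P (j(l, P) = P + 95 = 95 + P)
(-77517 + j(-686, 348))*(-232766 + s(-618)) = (-77517 + (95 + 348))*(-232766 + (-15 - 1*(-618))) = (-77517 + 443)*(-232766 + (-15 + 618)) = -77074*(-232766 + 603) = -77074*(-232163) = 17893731062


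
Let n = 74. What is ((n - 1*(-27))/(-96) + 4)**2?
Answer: 80089/9216 ≈ 8.6902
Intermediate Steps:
((n - 1*(-27))/(-96) + 4)**2 = ((74 - 1*(-27))/(-96) + 4)**2 = ((74 + 27)*(-1/96) + 4)**2 = (101*(-1/96) + 4)**2 = (-101/96 + 4)**2 = (283/96)**2 = 80089/9216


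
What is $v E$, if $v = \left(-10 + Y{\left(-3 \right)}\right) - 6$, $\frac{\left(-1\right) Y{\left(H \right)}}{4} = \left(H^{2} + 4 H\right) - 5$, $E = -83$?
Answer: $-1328$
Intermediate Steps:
$Y{\left(H \right)} = 20 - 16 H - 4 H^{2}$ ($Y{\left(H \right)} = - 4 \left(\left(H^{2} + 4 H\right) - 5\right) = - 4 \left(-5 + H^{2} + 4 H\right) = 20 - 16 H - 4 H^{2}$)
$v = 16$ ($v = \left(-10 - \left(-68 + 36\right)\right) - 6 = \left(-10 + \left(20 + 48 - 36\right)\right) - 6 = \left(-10 + 32\right) - 6 = 22 - 6 = 16$)
$v E = 16 \left(-83\right) = -1328$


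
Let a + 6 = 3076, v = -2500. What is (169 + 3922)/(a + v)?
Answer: 4091/570 ≈ 7.1772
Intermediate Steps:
a = 3070 (a = -6 + 3076 = 3070)
(169 + 3922)/(a + v) = (169 + 3922)/(3070 - 2500) = 4091/570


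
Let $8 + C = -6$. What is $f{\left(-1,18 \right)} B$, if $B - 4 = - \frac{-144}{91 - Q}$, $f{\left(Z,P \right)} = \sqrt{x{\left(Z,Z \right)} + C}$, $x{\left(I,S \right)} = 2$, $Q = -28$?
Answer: $\frac{1240 i \sqrt{3}}{119} \approx 18.048 i$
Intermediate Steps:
$C = -14$ ($C = -8 - 6 = -14$)
$f{\left(Z,P \right)} = 2 i \sqrt{3}$ ($f{\left(Z,P \right)} = \sqrt{2 - 14} = \sqrt{-12} = 2 i \sqrt{3}$)
$B = \frac{620}{119}$ ($B = 4 - - \frac{144}{91 - -28} = 4 - - \frac{144}{91 + 28} = 4 - - \frac{144}{119} = 4 + \frac{144}{119} = \frac{620}{119} \approx 5.2101$)
$f{\left(-1,18 \right)} B = 2 i \sqrt{3} \cdot \frac{620}{119} = \frac{1240 i \sqrt{3}}{119}$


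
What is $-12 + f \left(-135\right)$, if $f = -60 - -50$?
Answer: $1338$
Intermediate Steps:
$f = -10$ ($f = -60 + 50 = -10$)
$-12 + f \left(-135\right) = -12 - -1350 = -12 + 1350 = 1338$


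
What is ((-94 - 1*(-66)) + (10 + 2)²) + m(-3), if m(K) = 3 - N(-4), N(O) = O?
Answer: 123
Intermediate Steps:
m(K) = 7 (m(K) = 3 - 1*(-4) = 3 + 4 = 7)
((-94 - 1*(-66)) + (10 + 2)²) + m(-3) = ((-94 - 1*(-66)) + (10 + 2)²) + 7 = ((-94 + 66) + 12²) + 7 = (-28 + 144) + 7 = 116 + 7 = 123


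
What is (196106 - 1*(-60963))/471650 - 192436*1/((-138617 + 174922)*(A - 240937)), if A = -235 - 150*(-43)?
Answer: 219072537958189/401920424934650 ≈ 0.54506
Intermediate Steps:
A = 6215 (A = -235 + 6450 = 6215)
(196106 - 1*(-60963))/471650 - 192436*1/((-138617 + 174922)*(A - 240937)) = (196106 - 1*(-60963))/471650 - 192436*1/((-138617 + 174922)*(6215 - 240937)) = (196106 + 60963)*(1/471650) - 192436/((-234722*36305)) = 257069*(1/471650) - 192436/(-8521582210) = 257069/471650 - 192436*(-1/8521582210) = 257069/471650 + 96218/4260791105 = 219072537958189/401920424934650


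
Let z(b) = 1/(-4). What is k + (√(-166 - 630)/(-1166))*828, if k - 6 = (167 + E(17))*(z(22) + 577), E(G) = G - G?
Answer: 385293/4 - 828*I*√199/583 ≈ 96323.0 - 20.035*I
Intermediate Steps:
E(G) = 0
z(b) = -¼
k = 385293/4 (k = 6 + (167 + 0)*(-¼ + 577) = 6 + 167*(2307/4) = 6 + 385269/4 = 385293/4 ≈ 96323.)
k + (√(-166 - 630)/(-1166))*828 = 385293/4 + (√(-166 - 630)/(-1166))*828 = 385293/4 + (√(-796)*(-1/1166))*828 = 385293/4 + ((2*I*√199)*(-1/1166))*828 = 385293/4 - I*√199/583*828 = 385293/4 - 828*I*√199/583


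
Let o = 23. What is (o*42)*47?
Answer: 45402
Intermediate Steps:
(o*42)*47 = (23*42)*47 = 966*47 = 45402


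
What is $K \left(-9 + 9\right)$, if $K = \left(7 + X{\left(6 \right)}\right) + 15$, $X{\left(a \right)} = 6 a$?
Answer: $0$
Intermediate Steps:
$K = 58$ ($K = \left(7 + 6 \cdot 6\right) + 15 = \left(7 + 36\right) + 15 = 43 + 15 = 58$)
$K \left(-9 + 9\right) = 58 \left(-9 + 9\right) = 58 \cdot 0 = 0$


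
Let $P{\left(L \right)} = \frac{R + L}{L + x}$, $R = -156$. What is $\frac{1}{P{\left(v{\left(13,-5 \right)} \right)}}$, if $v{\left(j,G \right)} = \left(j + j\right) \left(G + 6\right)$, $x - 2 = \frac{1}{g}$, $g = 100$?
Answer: $- \frac{2801}{13000} \approx -0.21546$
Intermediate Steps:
$x = \frac{201}{100}$ ($x = 2 + \frac{1}{100} = \frac{201}{100} \approx 2.01$)
$v{\left(j,G \right)} = 2 j \left(6 + G\right)$
$P{\left(L \right)} = \frac{-156 + L}{\frac{201}{100} + L}$ ($P{\left(L \right)} = \frac{-156 + L}{L + \frac{201}{100}} = \frac{-156 + L}{\frac{201}{100} + L}$)
$\frac{1}{P{\left(v{\left(13,-5 \right)} \right)}} = \frac{1}{100 \frac{1}{201 + 100 \cdot 2 \cdot 13 \left(6 - 5\right)} \left(-156 + 2 \cdot 13 \left(6 - 5\right)\right)} = \frac{1}{100 \frac{1}{201 + 100 \cdot 2 \cdot 13 \cdot 1} \left(-156 + 2 \cdot 13 \cdot 1\right)} = \frac{1}{100 \frac{1}{201 + 100 \cdot 26} \left(-156 + 26\right)} = \frac{1}{100 \frac{1}{201 + 2600} \left(-130\right)} = \frac{1}{100 \cdot \frac{1}{2801} \left(-130\right)} = \frac{1}{- \frac{13000}{2801}} = - \frac{2801}{13000}$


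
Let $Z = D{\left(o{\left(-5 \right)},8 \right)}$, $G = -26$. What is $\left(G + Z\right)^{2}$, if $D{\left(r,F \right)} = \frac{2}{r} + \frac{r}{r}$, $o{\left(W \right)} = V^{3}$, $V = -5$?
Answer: $\frac{9778129}{15625} \approx 625.8$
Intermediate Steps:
$o{\left(W \right)} = -125$ ($o{\left(W \right)} = \left(-5\right)^{3} = -125$)
$D{\left(r,F \right)} = 1 + \frac{2}{r}$ ($D{\left(r,F \right)} = \frac{2}{r} + 1 = 1 + \frac{2}{r}$)
$Z = \frac{123}{125}$ ($Z = \frac{2 - 125}{-125} = \left(- \frac{1}{125}\right) \left(-123\right) = \frac{123}{125} \approx 0.984$)
$\left(G + Z\right)^{2} = \left(-26 + \frac{123}{125}\right)^{2} = \left(- \frac{3127}{125}\right)^{2} = \frac{9778129}{15625}$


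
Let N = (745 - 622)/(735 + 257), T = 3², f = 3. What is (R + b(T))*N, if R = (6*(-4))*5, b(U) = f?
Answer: -14391/992 ≈ -14.507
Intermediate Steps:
T = 9
b(U) = 3
R = -120 (R = -24*5 = -120)
N = 123/992 ≈ 0.12399
(R + b(T))*N = (-120 + 3)*(123/992) = -117*123/992 = -14391/992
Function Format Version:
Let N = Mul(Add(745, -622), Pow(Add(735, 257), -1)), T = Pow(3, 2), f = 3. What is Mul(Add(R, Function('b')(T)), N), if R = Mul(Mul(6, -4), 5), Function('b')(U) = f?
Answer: Rational(-14391, 992) ≈ -14.507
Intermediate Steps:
T = 9
Function('b')(U) = 3
R = -120 (R = Mul(-24, 5) = -120)
N = Rational(123, 992) (N = Mul(123, Pow(992, -1)) = Mul(123, Rational(1, 992)) = Rational(123, 992) ≈ 0.12399)
Mul(Add(R, Function('b')(T)), N) = Mul(Add(-120, 3), Rational(123, 992)) = Mul(-117, Rational(123, 992)) = Rational(-14391, 992)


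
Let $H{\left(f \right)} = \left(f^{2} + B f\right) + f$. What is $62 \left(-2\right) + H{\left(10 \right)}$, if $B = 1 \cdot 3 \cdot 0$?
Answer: $-14$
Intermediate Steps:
$B = 0$ ($B = 3 \cdot 0 = 0$)
$H{\left(f \right)} = f + f^{2}$ ($H{\left(f \right)} = \left(f^{2} + 0 f\right) + f = \left(f^{2} + 0\right) + f = f^{2} + f = f + f^{2}$)
$62 \left(-2\right) + H{\left(10 \right)} = 62 \left(-2\right) + 10 \left(1 + 10\right) = -124 + 10 \cdot 11 = -124 + 110 = -14$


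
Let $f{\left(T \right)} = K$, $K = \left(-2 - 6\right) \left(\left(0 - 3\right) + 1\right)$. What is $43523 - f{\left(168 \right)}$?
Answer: $43507$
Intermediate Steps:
$K = 16$ ($K = - 8 \left(-3 + 1\right) = \left(-8\right) \left(-2\right) = 16$)
$f{\left(T \right)} = 16$
$43523 - f{\left(168 \right)} = 43523 - 16 = 43507$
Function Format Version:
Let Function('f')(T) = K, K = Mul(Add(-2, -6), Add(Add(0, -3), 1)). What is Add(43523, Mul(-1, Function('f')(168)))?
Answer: 43507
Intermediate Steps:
K = 16 (K = Mul(-8, Add(-3, 1)) = Mul(-8, -2) = 16)
Function('f')(T) = 16
Add(43523, Mul(-1, Function('f')(168))) = Add(43523, Mul(-1, 16)) = Add(43523, -16) = 43507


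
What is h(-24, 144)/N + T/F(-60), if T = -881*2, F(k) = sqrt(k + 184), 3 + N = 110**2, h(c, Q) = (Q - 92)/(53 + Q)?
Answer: 52/2383109 - 881*sqrt(31)/31 ≈ -158.23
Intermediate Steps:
h(c, Q) = (-92 + Q)/(53 + Q)
N = 12097 (N = -3 + 110**2 = -3 + 12100 = 12097)
F(k) = sqrt(184 + k)
T = -1762
h(-24, 144)/N + T/F(-60) = ((-92 + 144)/(53 + 144))/12097 - 1762/sqrt(184 - 60) = (52/197)*(1/12097) - 1762*sqrt(31)/62 = ((1/197)*52)*(1/12097) - 1762*sqrt(31)/62 = (52/197)*(1/12097) - 881*sqrt(31)/31 = 52/2383109 - 881*sqrt(31)/31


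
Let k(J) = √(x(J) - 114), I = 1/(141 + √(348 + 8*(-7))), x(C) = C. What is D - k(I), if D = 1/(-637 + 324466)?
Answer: 1/323829 - √(-43742334945 - 39178*√73)/19589 ≈ 3.0881e-6 - 10.677*I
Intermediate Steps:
I = 1/(141 + 2*√73) (I = 1/(141 + √(348 - 56)) = 1/(141 + √292) = 1/(141 + 2*√73) ≈ 0.0063256)
D = 1/323829 ≈ 3.0881e-6
k(J) = √(-114 + J) (k(J) = √(J - 114) = √(-114 + J))
D - k(I) = 1/323829 - √(-114 + (141/19589 - 2*√73/19589)) = 1/323829 - √(-2233005/19589 - 2*√73/19589)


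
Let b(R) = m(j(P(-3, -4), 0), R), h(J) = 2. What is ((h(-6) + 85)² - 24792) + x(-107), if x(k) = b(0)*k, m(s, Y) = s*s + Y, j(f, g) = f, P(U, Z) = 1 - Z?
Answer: -19898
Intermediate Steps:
m(s, Y) = Y + s² (m(s, Y) = s² + Y = Y + s²)
b(R) = 25 + R (b(R) = R + (1 - 1*(-4))² = R + (1 + 4)² = R + 5² = R + 25 = 25 + R)
x(k) = 25*k (x(k) = (25 + 0)*k = 25*k)
((h(-6) + 85)² - 24792) + x(-107) = ((2 + 85)² - 24792) + 25*(-107) = (87² - 24792) - 2675 = (7569 - 24792) - 2675 = -17223 - 2675 = -19898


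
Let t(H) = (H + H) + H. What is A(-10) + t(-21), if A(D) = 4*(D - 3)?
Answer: -115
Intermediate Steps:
t(H) = 3*H (t(H) = 2*H + H = 3*H)
A(D) = -12 + 4*D (A(D) = 4*(-3 + D) = -12 + 4*D)
A(-10) + t(-21) = (-12 + 4*(-10)) + 3*(-21) = (-12 - 40) - 63 = -52 - 63 = -115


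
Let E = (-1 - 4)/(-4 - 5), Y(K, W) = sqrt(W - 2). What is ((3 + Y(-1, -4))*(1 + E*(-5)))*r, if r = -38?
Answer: 608/3 + 608*I*sqrt(6)/9 ≈ 202.67 + 165.48*I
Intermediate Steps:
Y(K, W) = sqrt(-2 + W)
E = 5/9 (E = -5/(-9) = -5*(-1/9) = 5/9 ≈ 0.55556)
((3 + Y(-1, -4))*(1 + E*(-5)))*r = ((3 + sqrt(-2 - 4))*(1 + (5/9)*(-5)))*(-38) = ((3 + sqrt(-6))*(1 - 25/9))*(-38) = ((3 + I*sqrt(6))*(-16/9))*(-38) = (-16/3 - 16*I*sqrt(6)/9)*(-38) = 608/3 + 608*I*sqrt(6)/9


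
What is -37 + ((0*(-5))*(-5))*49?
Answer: -37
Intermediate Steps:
-37 + ((0*(-5))*(-5))*49 = -37 + (0*(-5))*49 = -37 + 0*49 = -37 + 0 = -37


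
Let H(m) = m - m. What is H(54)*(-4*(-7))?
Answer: 0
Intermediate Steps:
H(m) = 0
H(54)*(-4*(-7)) = 0*(-4*(-7)) = 0*28 = 0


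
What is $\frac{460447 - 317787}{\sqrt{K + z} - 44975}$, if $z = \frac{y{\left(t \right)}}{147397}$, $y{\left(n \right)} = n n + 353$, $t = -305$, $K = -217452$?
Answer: $- \frac{945718829499500}{298179425552191} - \frac{427980 i \sqrt{524924593254578}}{298179425552191} \approx -3.1716 - 0.032885 i$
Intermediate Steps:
$y{\left(n \right)} = 353 + n^{2}$ ($y{\left(n \right)} = n^{2} + 353 = 353 + n^{2}$)
$z = \frac{93378}{147397}$ ($z = \frac{353 + \left(-305\right)^{2}}{147397} = \left(353 + 93025\right) \frac{1}{147397} = 93378 \cdot \frac{1}{147397} = \frac{93378}{147397} \approx 0.63351$)
$\frac{460447 - 317787}{\sqrt{K + z} - 44975} = \frac{460447 - 317787}{\sqrt{-217452 + \frac{93378}{147397}} - 44975} = \frac{142660}{\sqrt{- \frac{32051679066}{147397}} - 44975} = \frac{142660}{\frac{3 i \sqrt{524924593254578}}{147397} - 44975} = \frac{142660}{-44975 + \frac{3 i \sqrt{524924593254578}}{147397}}$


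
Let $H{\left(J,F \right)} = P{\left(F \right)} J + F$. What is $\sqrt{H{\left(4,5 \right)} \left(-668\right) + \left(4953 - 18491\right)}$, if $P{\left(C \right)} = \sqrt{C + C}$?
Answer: $\sqrt{-16878 - 2672 \sqrt{10}} \approx 159.15 i$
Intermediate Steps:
$P{\left(C \right)} = \sqrt{2} \sqrt{C}$ ($P{\left(C \right)} = \sqrt{2 C} = \sqrt{2} \sqrt{C}$)
$H{\left(J,F \right)} = F + J \sqrt{2} \sqrt{F}$ ($H{\left(J,F \right)} = \sqrt{2} \sqrt{F} J + F = J \sqrt{2} \sqrt{F} + F = F + J \sqrt{2} \sqrt{F}$)
$\sqrt{H{\left(4,5 \right)} \left(-668\right) + \left(4953 - 18491\right)} = \sqrt{\left(5 + 4 \sqrt{2} \sqrt{5}\right) \left(-668\right) + \left(4953 - 18491\right)} = \sqrt{\left(5 + 4 \sqrt{10}\right) \left(-668\right) - 13538} = \sqrt{\left(-3340 - 2672 \sqrt{10}\right) - 13538} = \sqrt{-16878 - 2672 \sqrt{10}}$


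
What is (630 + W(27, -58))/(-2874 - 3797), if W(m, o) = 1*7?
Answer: -91/953 ≈ -0.095488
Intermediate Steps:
W(m, o) = 7
(630 + W(27, -58))/(-2874 - 3797) = (630 + 7)/(-2874 - 3797) = 637/(-6671) = 637*(-1/6671) = -91/953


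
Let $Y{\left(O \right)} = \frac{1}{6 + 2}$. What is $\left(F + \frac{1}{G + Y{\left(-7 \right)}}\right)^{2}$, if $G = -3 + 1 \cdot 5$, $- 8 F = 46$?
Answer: $\frac{128881}{4624} \approx 27.872$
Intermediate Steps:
$F = - \frac{23}{4}$ ($F = \left(- \frac{1}{8}\right) 46 = - \frac{23}{4} \approx -5.75$)
$Y{\left(O \right)} = \frac{1}{8}$
$G = 2$ ($G = -3 + 5 = 2$)
$\left(F + \frac{1}{G + Y{\left(-7 \right)}}\right)^{2} = \left(- \frac{23}{4} + \frac{1}{2 + \frac{1}{8}}\right)^{2} = \left(- \frac{23}{4} + \frac{1}{\frac{17}{8}}\right)^{2} = \left(- \frac{23}{4} + \frac{8}{17}\right)^{2} = \left(- \frac{359}{68}\right)^{2} = \frac{128881}{4624}$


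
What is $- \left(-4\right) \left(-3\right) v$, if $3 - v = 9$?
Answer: $72$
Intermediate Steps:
$v = -6$ ($v = 3 - 9 = -6$)
$- \left(-4\right) \left(-3\right) v = - \left(-4\right) \left(-3\right) \left(-6\right) = \left(-1\right) 12 \left(-6\right) = \left(-12\right) \left(-6\right) = 72$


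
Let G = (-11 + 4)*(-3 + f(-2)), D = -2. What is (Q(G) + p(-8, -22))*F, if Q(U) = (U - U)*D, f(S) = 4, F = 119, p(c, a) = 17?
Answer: 2023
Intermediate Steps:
G = -7 (G = (-11 + 4)*(-3 + 4) = -7*1 = -7)
Q(U) = 0 (Q(U) = (U - U)*(-2) = 0*(-2) = 0)
(Q(G) + p(-8, -22))*F = (0 + 17)*119 = 17*119 = 2023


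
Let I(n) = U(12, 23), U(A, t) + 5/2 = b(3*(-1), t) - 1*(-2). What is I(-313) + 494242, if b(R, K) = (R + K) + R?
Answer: 988517/2 ≈ 4.9426e+5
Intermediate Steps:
b(R, K) = K + 2*R (b(R, K) = (K + R) + R = K + 2*R)
U(A, t) = -13/2 + t (U(A, t) = -5/2 + ((t + 2*(3*(-1))) - 1*(-2)) = -5/2 + ((t + 2*(-3)) + 2) = -5/2 + ((t - 6) + 2) = -5/2 + ((-6 + t) + 2) = -5/2 + (-4 + t) = -13/2 + t)
I(n) = 33/2 (I(n) = -13/2 + 23 = 33/2)
I(-313) + 494242 = 33/2 + 494242 = 988517/2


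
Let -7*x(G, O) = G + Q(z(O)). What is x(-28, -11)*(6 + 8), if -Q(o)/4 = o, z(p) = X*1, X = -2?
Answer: 40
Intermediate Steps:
z(p) = -2 (z(p) = -2*1 = -2)
Q(o) = -4*o
x(G, O) = -8/7 - G/7 (x(G, O) = -(G - 4*(-2))/7 = -(G + 8)/7 = -(8 + G)/7 = -8/7 - G/7)
x(-28, -11)*(6 + 8) = (-8/7 - 1/7*(-28))*(6 + 8) = (-8/7 + 4)*14 = (20/7)*14 = 40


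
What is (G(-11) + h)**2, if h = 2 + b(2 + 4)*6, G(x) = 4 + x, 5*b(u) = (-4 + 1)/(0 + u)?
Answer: 784/25 ≈ 31.360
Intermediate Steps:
b(u) = -3/(5*u) (b(u) = ((-4 + 1)/(0 + u))/5 = (-3/u)/5 = -3/(5*u))
h = 7/5 (h = 2 - 3/(5*(2 + 4))*6 = 2 - 3/5/6*6 = 2 - 3/5*1/6*6 = 2 - 1/10*6 = 2 - 3/5 = 7/5 ≈ 1.4000)
(G(-11) + h)**2 = ((4 - 11) + 7/5)**2 = (-7 + 7/5)**2 = (-28/5)**2 = 784/25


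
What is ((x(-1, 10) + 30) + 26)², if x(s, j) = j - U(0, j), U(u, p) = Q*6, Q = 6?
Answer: 900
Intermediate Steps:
U(u, p) = 36 (U(u, p) = 6*6 = 36)
x(s, j) = -36 + j (x(s, j) = j - 1*36 = j - 36 = -36 + j)
((x(-1, 10) + 30) + 26)² = (((-36 + 10) + 30) + 26)² = ((-26 + 30) + 26)² = (4 + 26)² = 30² = 900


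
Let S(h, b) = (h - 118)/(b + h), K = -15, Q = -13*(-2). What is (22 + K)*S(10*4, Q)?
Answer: -91/11 ≈ -8.2727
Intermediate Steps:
Q = 26
S(h, b) = (-118 + h)/(b + h)
(22 + K)*S(10*4, Q) = (22 - 15)*((-118 + 10*4)/(26 + 10*4)) = 7*((-118 + 40)/(26 + 40)) = 7*(-78/66) = 7*((1/66)*(-78)) = 7*(-13/11) = -91/11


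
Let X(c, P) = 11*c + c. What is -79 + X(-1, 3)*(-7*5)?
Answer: 341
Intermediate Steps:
X(c, P) = 12*c
-79 + X(-1, 3)*(-7*5) = -79 + (12*(-1))*(-7*5) = -79 - 12*(-35) = -79 + 420 = 341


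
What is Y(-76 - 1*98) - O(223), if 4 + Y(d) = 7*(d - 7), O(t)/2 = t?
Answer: -1717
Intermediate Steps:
O(t) = 2*t
Y(d) = -53 + 7*d (Y(d) = -4 + 7*(d - 7) = -4 + 7*(-7 + d) = -4 + (-49 + 7*d) = -53 + 7*d)
Y(-76 - 1*98) - O(223) = (-53 + 7*(-76 - 1*98)) - 2*223 = (-53 + 7*(-76 - 98)) - 1*446 = (-53 + 7*(-174)) - 446 = (-53 - 1218) - 446 = -1271 - 446 = -1717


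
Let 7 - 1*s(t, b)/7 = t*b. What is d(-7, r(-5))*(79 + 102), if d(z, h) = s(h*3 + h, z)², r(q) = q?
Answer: 156883741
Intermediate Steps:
s(t, b) = 49 - 7*b*t (s(t, b) = 49 - 7*t*b = 49 - 7*b*t)
d(z, h) = (49 - 28*h*z)² (d(z, h) = (49 - 7*z*(h*3 + h))² = (49 - 7*z*(3*h + h))² = (49 - 7*z*4*h)² = (49 - 28*h*z)²)
d(-7, r(-5))*(79 + 102) = (49*(-7 + 4*(-5)*(-7))²)*(79 + 102) = (49*(-7 + 140)²)*181 = (49*133²)*181 = (49*17689)*181 = 866761*181 = 156883741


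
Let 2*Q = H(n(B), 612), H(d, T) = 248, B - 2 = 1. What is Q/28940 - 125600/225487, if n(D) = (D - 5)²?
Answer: -901725903/1631398445 ≈ -0.55273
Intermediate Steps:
B = 3 (B = 2 + 1 = 3)
n(D) = (-5 + D)²
Q = 124 (Q = (½)*248 = 124)
Q/28940 - 125600/225487 = 124/28940 - 125600/225487 = 124*(1/28940) - 125600*1/225487 = 31/7235 - 125600/225487 = -901725903/1631398445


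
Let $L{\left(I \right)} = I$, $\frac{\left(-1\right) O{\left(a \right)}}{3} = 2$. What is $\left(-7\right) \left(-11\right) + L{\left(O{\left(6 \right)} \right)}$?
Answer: $71$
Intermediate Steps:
$O{\left(a \right)} = -6$ ($O{\left(a \right)} = \left(-3\right) 2 = -6$)
$\left(-7\right) \left(-11\right) + L{\left(O{\left(6 \right)} \right)} = \left(-7\right) \left(-11\right) - 6 = 77 - 6 = 71$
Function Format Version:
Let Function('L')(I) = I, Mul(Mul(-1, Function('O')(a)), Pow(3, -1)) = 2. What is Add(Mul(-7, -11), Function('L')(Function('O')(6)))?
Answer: 71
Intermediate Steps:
Function('O')(a) = -6 (Function('O')(a) = Mul(-3, 2) = -6)
Add(Mul(-7, -11), Function('L')(Function('O')(6))) = Add(Mul(-7, -11), -6) = Add(77, -6) = 71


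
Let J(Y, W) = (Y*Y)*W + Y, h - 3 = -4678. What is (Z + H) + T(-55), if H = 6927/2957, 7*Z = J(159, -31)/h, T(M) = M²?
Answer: 3834627532/1256725 ≈ 3051.3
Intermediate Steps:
h = -4675 (h = 3 - 4678 = -4675)
J(Y, W) = Y + W*Y² (J(Y, W) = Y²*W + Y = W*Y² + Y = Y + W*Y²)
Z = 10176/425 (Z = ((159*(1 - 31*159))/(-4675))/7 = ((159*(1 - 4929))*(-1/4675))/7 = ((159*(-4928))*(-1/4675))/7 = (-783552*(-1/4675))/7 = (⅐)*(71232/425) = 10176/425 ≈ 23.944)
H = 6927/2957 (H = 6927*(1/2957) = 6927/2957 ≈ 2.3426)
(Z + H) + T(-55) = (10176/425 + 6927/2957) + (-55)² = 33034407/1256725 + 3025 = 3834627532/1256725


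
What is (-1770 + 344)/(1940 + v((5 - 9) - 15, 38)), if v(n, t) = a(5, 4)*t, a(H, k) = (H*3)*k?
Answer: -713/2110 ≈ -0.33791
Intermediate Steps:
a(H, k) = 3*H*k (a(H, k) = (3*H)*k = 3*H*k)
v(n, t) = 60*t (v(n, t) = (3*5*4)*t = 60*t)
(-1770 + 344)/(1940 + v((5 - 9) - 15, 38)) = (-1770 + 344)/(1940 + 60*38) = -1426/(1940 + 2280) = -1426/4220 = -1426*1/4220 = -713/2110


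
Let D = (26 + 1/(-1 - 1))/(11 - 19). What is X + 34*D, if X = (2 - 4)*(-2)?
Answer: -835/8 ≈ -104.38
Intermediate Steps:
D = -51/16 (D = (26 + 1/(-2))/(-8) = (26 - ½)*(-⅛) = (51/2)*(-⅛) = -51/16 ≈ -3.1875)
X = 4 (X = -2*(-2) = 4)
X + 34*D = 4 + 34*(-51/16) = 4 - 867/8 = -835/8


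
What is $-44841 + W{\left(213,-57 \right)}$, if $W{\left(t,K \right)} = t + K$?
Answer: $-44685$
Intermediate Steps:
$W{\left(t,K \right)} = K + t$
$-44841 + W{\left(213,-57 \right)} = -44841 + \left(-57 + 213\right) = -44841 + 156 = -44685$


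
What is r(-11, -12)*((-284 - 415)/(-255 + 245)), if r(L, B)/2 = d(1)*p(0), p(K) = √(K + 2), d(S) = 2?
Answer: 1398*√2/5 ≈ 395.41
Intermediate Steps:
p(K) = √(2 + K)
r(L, B) = 4*√2 (r(L, B) = 2*(2*√(2 + 0)) = 2*(2*√2) = 4*√2)
r(-11, -12)*((-284 - 415)/(-255 + 245)) = (4*√2)*((-284 - 415)/(-255 + 245)) = (4*√2)*(-699/(-10)) = (4*√2)*(-699*(-⅒)) = (4*√2)*(699/10) = 1398*√2/5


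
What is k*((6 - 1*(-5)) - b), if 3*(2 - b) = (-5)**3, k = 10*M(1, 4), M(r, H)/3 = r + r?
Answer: -1960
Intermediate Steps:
M(r, H) = 6*r (M(r, H) = 3*(r + r) = 3*(2*r) = 6*r)
k = 60 (k = 10*(6*1) = 10*6 = 60)
b = 131/3 (b = 2 - 1/3*(-5)**3 = 2 - 1/3*(-125) = 2 + 125/3 = 131/3 ≈ 43.667)
k*((6 - 1*(-5)) - b) = 60*((6 - 1*(-5)) - 1*131/3) = 60*((6 + 5) - 131/3) = 60*(11 - 131/3) = 60*(-98/3) = -1960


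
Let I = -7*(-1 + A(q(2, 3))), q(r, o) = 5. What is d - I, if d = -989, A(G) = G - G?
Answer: -996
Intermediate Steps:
A(G) = 0
I = 7 (I = -7*(-1 + 0) = -7*(-1) = 7)
d - I = -989 - 1*7 = -989 - 7 = -996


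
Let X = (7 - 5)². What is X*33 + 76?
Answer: 208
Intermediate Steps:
X = 4 (X = 2² = 4)
X*33 + 76 = 4*33 + 76 = 132 + 76 = 208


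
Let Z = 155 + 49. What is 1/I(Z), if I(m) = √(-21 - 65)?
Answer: -I*√86/86 ≈ -0.10783*I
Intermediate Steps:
Z = 204
I(m) = I*√86 (I(m) = √(-86) = I*√86)
1/I(Z) = 1/(I*√86) = -I*√86/86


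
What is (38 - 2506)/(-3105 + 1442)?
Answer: 2468/1663 ≈ 1.4841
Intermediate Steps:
(38 - 2506)/(-3105 + 1442) = -2468/(-1663) = -2468*(-1/1663) = 2468/1663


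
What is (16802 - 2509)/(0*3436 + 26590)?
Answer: 14293/26590 ≈ 0.53753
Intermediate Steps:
(16802 - 2509)/(0*3436 + 26590) = 14293/(0 + 26590) = 14293/26590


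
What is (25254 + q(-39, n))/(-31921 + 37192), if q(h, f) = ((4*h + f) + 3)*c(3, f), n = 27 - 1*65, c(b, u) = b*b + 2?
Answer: 23153/5271 ≈ 4.3925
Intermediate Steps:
c(b, u) = 2 + b² (c(b, u) = b² + 2 = 2 + b²)
n = -38 (n = 27 - 65 = -38)
q(h, f) = 33 + 11*f + 44*h (q(h, f) = ((4*h + f) + 3)*(2 + 3²) = ((f + 4*h) + 3)*(2 + 9) = (3 + f + 4*h)*11 = 33 + 11*f + 44*h)
(25254 + q(-39, n))/(-31921 + 37192) = (25254 + (33 + 11*(-38) + 44*(-39)))/(-31921 + 37192) = (25254 + (33 - 418 - 1716))/5271 = (25254 - 2101)*(1/5271) = 23153*(1/5271) = 23153/5271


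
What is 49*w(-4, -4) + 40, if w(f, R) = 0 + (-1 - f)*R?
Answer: -548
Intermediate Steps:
w(f, R) = R*(-1 - f) (w(f, R) = 0 + R*(-1 - f) = R*(-1 - f))
49*w(-4, -4) + 40 = 49*(-1*(-4)*(1 - 4)) + 40 = 49*(-1*(-4)*(-3)) + 40 = 49*(-12) + 40 = -588 + 40 = -548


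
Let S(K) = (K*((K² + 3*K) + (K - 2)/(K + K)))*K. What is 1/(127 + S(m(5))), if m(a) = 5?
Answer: 2/2269 ≈ 0.00088145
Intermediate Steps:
S(K) = K²*(K² + 3*K + (-2 + K)/(2*K)) (S(K) = (K*((K² + 3*K) + (-2 + K)/((2*K))))*K = (K*((K² + 3*K) + (-2 + K)*(1/(2*K))))*K = (K*((K² + 3*K) + (-2 + K)/(2*K)))*K = (K*(K² + 3*K + (-2 + K)/(2*K)))*K = K²*(K² + 3*K + (-2 + K)/(2*K)))
1/(127 + S(m(5))) = 1/(127 + 5*(-1 + 5³ + (½)*5 + 3*5²)) = 1/(127 + 5*(-1 + 125 + 5/2 + 3*25)) = 1/(127 + 5*(-1 + 125 + 5/2 + 75)) = 1/(127 + 5*(403/2)) = 1/(127 + 2015/2) = 1/(2269/2) = 2/2269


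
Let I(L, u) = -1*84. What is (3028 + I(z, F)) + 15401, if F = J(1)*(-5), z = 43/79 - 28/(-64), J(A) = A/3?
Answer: 18345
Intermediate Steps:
J(A) = A/3 (J(A) = A*(⅓) = A/3)
z = 1241/1264 (z = 43*(1/79) - 28*(-1/64) = 43/79 + 7/16 = 1241/1264 ≈ 0.98180)
F = -5/3 (F = ((⅓)*1)*(-5) = (⅓)*(-5) = -5/3 ≈ -1.6667)
I(L, u) = -84
(3028 + I(z, F)) + 15401 = (3028 - 84) + 15401 = 2944 + 15401 = 18345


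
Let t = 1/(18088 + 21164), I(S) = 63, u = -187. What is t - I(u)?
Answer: -2472875/39252 ≈ -63.000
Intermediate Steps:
t = 1/39252 ≈ 2.5476e-5
t - I(u) = 1/39252 - 1*63 = 1/39252 - 63 = -2472875/39252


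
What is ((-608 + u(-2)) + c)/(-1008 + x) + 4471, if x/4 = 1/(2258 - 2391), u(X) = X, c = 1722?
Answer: 149817533/33517 ≈ 4469.9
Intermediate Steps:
x = -4/133 (x = 4/(2258 - 2391) = 4/(-133) = 4*(-1/133) = -4/133 ≈ -0.030075)
((-608 + u(-2)) + c)/(-1008 + x) + 4471 = ((-608 - 2) + 1722)/(-1008 - 4/133) + 4471 = (-610 + 1722)/(-134068/133) + 4471 = 1112*(-133/134068) + 4471 = -36974/33517 + 4471 = 149817533/33517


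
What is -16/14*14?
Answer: -16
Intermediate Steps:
-16/14*14 = -16*1/14*14 = -8/7*14 = -16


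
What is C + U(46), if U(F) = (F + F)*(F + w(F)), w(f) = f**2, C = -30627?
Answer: 168277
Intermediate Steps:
U(F) = 2*F*(F + F**2) (U(F) = (F + F)*(F + F**2) = (2*F)*(F + F**2) = 2*F*(F + F**2))
C + U(46) = -30627 + 2*46**2*(1 + 46) = -30627 + 2*2116*47 = -30627 + 198904 = 168277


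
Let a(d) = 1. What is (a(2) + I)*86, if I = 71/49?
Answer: 10320/49 ≈ 210.61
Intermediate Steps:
I = 71/49 (I = 71*(1/49) = 71/49 ≈ 1.4490)
(a(2) + I)*86 = (1 + 71/49)*86 = (120/49)*86 = 10320/49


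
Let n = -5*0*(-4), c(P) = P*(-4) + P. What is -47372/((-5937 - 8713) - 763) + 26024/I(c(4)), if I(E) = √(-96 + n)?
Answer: 47372/15413 - 3253*I*√6/3 ≈ 3.0735 - 2656.1*I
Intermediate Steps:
c(P) = -3*P (c(P) = -4*P + P = -3*P)
n = 0 (n = 0*(-4) = 0)
I(E) = 4*I*√6 (I(E) = √(-96 + 0) = √(-96) = 4*I*√6)
-47372/((-5937 - 8713) - 763) + 26024/I(c(4)) = -47372/((-5937 - 8713) - 763) + 26024/((4*I*√6)) = -47372/(-14650 - 763) + 26024*(-I*√6/24) = -47372/(-15413) - 3253*I*√6/3 = -47372*(-1/15413) - 3253*I*√6/3 = 47372/15413 - 3253*I*√6/3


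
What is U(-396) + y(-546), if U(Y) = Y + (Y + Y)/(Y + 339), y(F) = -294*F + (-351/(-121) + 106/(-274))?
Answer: 50439563398/314963 ≈ 1.6014e+5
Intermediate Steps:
y(F) = 41674/16577 - 294*F (y(F) = -294*F + (-351*(-1/121) + 106*(-1/274)) = -294*F + (351/121 - 53/137) = -294*F + 41674/16577 = 41674/16577 - 294*F)
U(Y) = Y + 2*Y/(339 + Y) (U(Y) = Y + (2*Y)/(339 + Y) = Y + 2*Y/(339 + Y))
U(-396) + y(-546) = -396*(341 - 396)/(339 - 396) + (41674/16577 - 294*(-546)) = -396*(-55)/(-57) + (41674/16577 + 160524) = -396*(-1/57)*(-55) + 2661048022/16577 = -7260/19 + 2661048022/16577 = 50439563398/314963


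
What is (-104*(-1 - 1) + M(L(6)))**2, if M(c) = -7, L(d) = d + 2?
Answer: 40401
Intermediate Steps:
L(d) = 2 + d
(-104*(-1 - 1) + M(L(6)))**2 = (-104*(-1 - 1) - 7)**2 = (-104*(-2) - 7)**2 = (-26*(-8) - 7)**2 = (208 - 7)**2 = 201**2 = 40401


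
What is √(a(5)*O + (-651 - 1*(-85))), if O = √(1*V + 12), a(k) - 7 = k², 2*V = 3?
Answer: √(-566 + 48*√6) ≈ 21.176*I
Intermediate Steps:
V = 3/2 (V = (½)*3 = 3/2 ≈ 1.5000)
a(k) = 7 + k²
O = 3*√6/2 (O = √(1*(3/2) + 12) = √(3/2 + 12) = √(27/2) = 3*√6/2 ≈ 3.6742)
√(a(5)*O + (-651 - 1*(-85))) = √((7 + 5²)*(3*√6/2) + (-651 - 1*(-85))) = √((7 + 25)*(3*√6/2) + (-651 + 85)) = √(32*(3*√6/2) - 566) = √(48*√6 - 566) = √(-566 + 48*√6)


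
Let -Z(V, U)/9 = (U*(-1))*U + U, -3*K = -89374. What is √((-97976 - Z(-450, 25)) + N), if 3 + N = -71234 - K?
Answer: I*√1839639/3 ≈ 452.11*I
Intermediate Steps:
K = 89374/3 (K = -⅓*(-89374) = 89374/3 ≈ 29791.)
Z(V, U) = -9*U + 9*U² (Z(V, U) = -9*((U*(-1))*U + U) = -9*((-U)*U + U) = -9*(-U² + U) = -9*(U - U²) = -9*U + 9*U²)
N = -303085/3 (N = -3 + (-71234 - 1*89374/3) = -3 + (-71234 - 89374/3) = -3 - 303076/3 = -303085/3 ≈ -1.0103e+5)
√((-97976 - Z(-450, 25)) + N) = √((-97976 - 9*25*(-1 + 25)) - 303085/3) = √((-97976 - 9*25*24) - 303085/3) = √((-97976 - 1*5400) - 303085/3) = √((-97976 - 5400) - 303085/3) = √(-103376 - 303085/3) = √(-613213/3) = I*√1839639/3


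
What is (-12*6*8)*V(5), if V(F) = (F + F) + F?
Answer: -8640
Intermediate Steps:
V(F) = 3*F (V(F) = 2*F + F = 3*F)
(-12*6*8)*V(5) = (-12*6*8)*(3*5) = -72*8*15 = -576*15 = -8640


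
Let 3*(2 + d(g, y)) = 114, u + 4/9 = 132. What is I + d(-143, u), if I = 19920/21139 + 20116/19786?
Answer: 7938297194/209128127 ≈ 37.959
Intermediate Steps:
u = 1184/9 (u = -4/9 + 132 = 1184/9 ≈ 131.56)
d(g, y) = 36 (d(g, y) = -2 + (1/3)*114 = -2 + 38 = 36)
I = 409684622/209128127 (I = 19920*(1/21139) + 20116*(1/19786) = 19920/21139 + 10058/9893 = 409684622/209128127 ≈ 1.9590)
I + d(-143, u) = 409684622/209128127 + 36 = 7938297194/209128127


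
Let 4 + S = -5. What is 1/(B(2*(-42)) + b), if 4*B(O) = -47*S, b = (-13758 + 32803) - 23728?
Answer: -4/18309 ≈ -0.00021847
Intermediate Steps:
S = -9 (S = -4 - 5 = -9)
b = -4683 (b = 19045 - 23728 = -4683)
B(O) = 423/4 (B(O) = (-47*(-9))/4 = (¼)*423 = 423/4)
1/(B(2*(-42)) + b) = 1/(423/4 - 4683) = 1/(-18309/4) = -4/18309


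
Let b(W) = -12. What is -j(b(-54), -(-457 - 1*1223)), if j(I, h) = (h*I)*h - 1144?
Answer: 33869944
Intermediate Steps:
j(I, h) = -1144 + I*h**2 (j(I, h) = (I*h)*h - 1144 = I*h**2 - 1144 = -1144 + I*h**2)
-j(b(-54), -(-457 - 1*1223)) = -(-1144 - 12*(-457 - 1*1223)**2) = -(-1144 - 12*(-457 - 1223)**2) = -(-1144 - 12*(-1*(-1680))**2) = -(-1144 - 12*1680**2) = -(-1144 - 12*2822400) = -(-1144 - 33868800) = -1*(-33869944) = 33869944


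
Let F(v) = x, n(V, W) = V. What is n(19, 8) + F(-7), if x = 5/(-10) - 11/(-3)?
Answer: 133/6 ≈ 22.167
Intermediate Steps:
x = 19/6 (x = 5*(-⅒) - 11*(-⅓) = -½ + 11/3 = 19/6 ≈ 3.1667)
F(v) = 19/6
n(19, 8) + F(-7) = 19 + 19/6 = 133/6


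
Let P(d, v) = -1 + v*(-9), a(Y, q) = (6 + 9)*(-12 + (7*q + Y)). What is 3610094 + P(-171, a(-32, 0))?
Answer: 3616033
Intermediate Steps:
a(Y, q) = -180 + 15*Y + 105*q (a(Y, q) = 15*(-12 + (Y + 7*q)) = 15*(-12 + Y + 7*q) = -180 + 15*Y + 105*q)
P(d, v) = -1 - 9*v
3610094 + P(-171, a(-32, 0)) = 3610094 + (-1 - 9*(-180 + 15*(-32) + 105*0)) = 3610094 + (-1 - 9*(-180 - 480 + 0)) = 3610094 + (-1 - 9*(-660)) = 3610094 + (-1 + 5940) = 3610094 + 5939 = 3616033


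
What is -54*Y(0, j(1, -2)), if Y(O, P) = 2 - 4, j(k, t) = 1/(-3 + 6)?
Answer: 108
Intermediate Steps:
j(k, t) = ⅓ (j(k, t) = 1/3 = ⅓)
Y(O, P) = -2
-54*Y(0, j(1, -2)) = -54*(-2) = 108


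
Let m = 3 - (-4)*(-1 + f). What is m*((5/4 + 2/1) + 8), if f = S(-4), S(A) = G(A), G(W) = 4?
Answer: 675/4 ≈ 168.75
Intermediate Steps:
S(A) = 4
f = 4
m = 15 (m = 3 - (-4)*(-1 + 4) = 3 - (-4)*3 = 3 - 1*(-12) = 3 + 12 = 15)
m*((5/4 + 2/1) + 8) = 15*((5/4 + 2/1) + 8) = 15*((5*(¼) + 2*1) + 8) = 15*((5/4 + 2) + 8) = 15*(13/4 + 8) = 15*(45/4) = 675/4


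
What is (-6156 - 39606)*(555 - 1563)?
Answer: 46128096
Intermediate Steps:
(-6156 - 39606)*(555 - 1563) = -45762*(-1008) = 46128096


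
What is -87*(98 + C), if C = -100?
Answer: 174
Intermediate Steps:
-87*(98 + C) = -87*(98 - 100) = -87*(-2) = 174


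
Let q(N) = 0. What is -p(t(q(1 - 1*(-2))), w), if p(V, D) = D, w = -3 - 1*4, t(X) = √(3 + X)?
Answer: 7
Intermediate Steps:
w = -7 (w = -3 - 4 = -7)
-p(t(q(1 - 1*(-2))), w) = -1*(-7) = 7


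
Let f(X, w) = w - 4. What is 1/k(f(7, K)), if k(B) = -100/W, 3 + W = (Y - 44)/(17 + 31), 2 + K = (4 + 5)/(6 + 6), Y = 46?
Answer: 71/2400 ≈ 0.029583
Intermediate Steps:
K = -5/4 (K = -2 + (4 + 5)/(6 + 6) = -2 + 9/12 = -2 + 9*(1/12) = -2 + 3/4 = -5/4 ≈ -1.2500)
W = -71/24 (W = -3 + (46 - 44)/(17 + 31) = -3 + 2/48 = -3 + 2*(1/48) = -3 + 1/24 = -71/24 ≈ -2.9583)
f(X, w) = -4 + w
k(B) = 2400/71 (k(B) = -100/(-71/24) = -100*(-24/71) = 2400/71)
1/k(f(7, K)) = 1/(2400/71) = 71/2400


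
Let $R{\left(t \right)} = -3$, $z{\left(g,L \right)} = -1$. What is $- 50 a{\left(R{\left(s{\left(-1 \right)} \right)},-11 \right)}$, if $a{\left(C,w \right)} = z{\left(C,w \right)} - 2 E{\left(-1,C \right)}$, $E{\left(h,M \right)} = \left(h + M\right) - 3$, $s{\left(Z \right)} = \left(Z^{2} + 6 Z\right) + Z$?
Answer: $-650$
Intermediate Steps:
$s{\left(Z \right)} = Z^{2} + 7 Z$
$E{\left(h,M \right)} = -3 + M + h$ ($E{\left(h,M \right)} = \left(M + h\right) - 3 = -3 + M + h$)
$a{\left(C,w \right)} = 7 - 2 C$ ($a{\left(C,w \right)} = -1 - 2 \left(-3 + C - 1\right) = -1 - 2 \left(-4 + C\right) = -1 - \left(-8 + 2 C\right) = 7 - 2 C$)
$- 50 a{\left(R{\left(s{\left(-1 \right)} \right)},-11 \right)} = - 50 \left(7 - -6\right) = - 50 \left(7 + 6\right) = \left(-50\right) 13 = -650$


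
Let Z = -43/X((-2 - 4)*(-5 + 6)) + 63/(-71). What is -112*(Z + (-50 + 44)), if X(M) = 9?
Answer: 834848/639 ≈ 1306.5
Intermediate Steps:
Z = -3620/639 (Z = -43/9 + 63/(-71) = -43*1/9 + 63*(-1/71) = -43/9 - 63/71 = -3620/639 ≈ -5.6651)
-112*(Z + (-50 + 44)) = -112*(-3620/639 + (-50 + 44)) = -112*(-3620/639 - 6) = -112*(-7454/639) = 834848/639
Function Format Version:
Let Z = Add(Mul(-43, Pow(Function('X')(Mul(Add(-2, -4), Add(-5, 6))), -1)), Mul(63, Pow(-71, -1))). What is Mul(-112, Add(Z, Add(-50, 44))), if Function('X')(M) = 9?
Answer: Rational(834848, 639) ≈ 1306.5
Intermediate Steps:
Z = Rational(-3620, 639) (Z = Add(Mul(-43, Pow(9, -1)), Mul(63, Pow(-71, -1))) = Add(Mul(-43, Rational(1, 9)), Mul(63, Rational(-1, 71))) = Add(Rational(-43, 9), Rational(-63, 71)) = Rational(-3620, 639) ≈ -5.6651)
Mul(-112, Add(Z, Add(-50, 44))) = Mul(-112, Add(Rational(-3620, 639), Add(-50, 44))) = Mul(-112, Add(Rational(-3620, 639), -6)) = Mul(-112, Rational(-7454, 639)) = Rational(834848, 639)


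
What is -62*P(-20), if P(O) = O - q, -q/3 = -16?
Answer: 4216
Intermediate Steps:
q = 48 (q = -3*(-16) = 48)
P(O) = -48 + O (P(O) = O - 1*48 = O - 48 = -48 + O)
-62*P(-20) = -62*(-48 - 20) = -62*(-68) = 4216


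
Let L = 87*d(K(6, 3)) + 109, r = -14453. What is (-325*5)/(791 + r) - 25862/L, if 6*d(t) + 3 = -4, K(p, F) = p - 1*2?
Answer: -235542971/68310 ≈ -3448.1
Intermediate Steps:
K(p, F) = -2 + p (K(p, F) = p - 2 = -2 + p)
d(t) = -7/6 (d(t) = -½ + (⅙)*(-4) = -½ - ⅔ = -7/6)
L = 15/2 (L = 87*(-7/6) + 109 = -203/2 + 109 = 15/2 ≈ 7.5000)
(-325*5)/(791 + r) - 25862/L = (-325*5)/(791 - 14453) - 25862/15/2 = -1625/(-13662) - 25862*2/15 = -1625*(-1/13662) - 51724/15 = 1625/13662 - 51724/15 = -235542971/68310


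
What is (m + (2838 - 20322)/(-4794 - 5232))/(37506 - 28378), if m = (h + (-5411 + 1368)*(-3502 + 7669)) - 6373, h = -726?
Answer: -14081749483/7626444 ≈ -1846.4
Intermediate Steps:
m = -16854280 (m = (-726 + (-5411 + 1368)*(-3502 + 7669)) - 6373 = (-726 - 4043*4167) - 6373 = (-726 - 16847181) - 6373 = -16847907 - 6373 = -16854280)
(m + (2838 - 20322)/(-4794 - 5232))/(37506 - 28378) = (-16854280 + (2838 - 20322)/(-4794 - 5232))/(37506 - 28378) = (-16854280 - 17484/(-10026))/9128 = (-16854280 - 17484*(-1/10026))*(1/9128) = (-16854280 + 2914/1671)*(1/9128) = -28163498966/1671*1/9128 = -14081749483/7626444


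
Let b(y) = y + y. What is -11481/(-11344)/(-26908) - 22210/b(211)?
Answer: -3389740951451/64406558272 ≈ -52.630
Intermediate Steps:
b(y) = 2*y
-11481/(-11344)/(-26908) - 22210/b(211) = -11481/(-11344)/(-26908) - 22210/(2*211) = -11481*(-1/11344)*(-1/26908) - 22210/422 = (11481/11344)*(-1/26908) - 22210*1/422 = -11481/305244352 - 11105/211 = -3389740951451/64406558272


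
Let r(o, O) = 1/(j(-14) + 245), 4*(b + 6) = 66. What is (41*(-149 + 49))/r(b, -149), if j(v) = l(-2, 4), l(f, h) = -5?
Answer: -984000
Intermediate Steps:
j(v) = -5
b = 21/2 (b = -6 + (¼)*66 = -6 + 33/2 = 21/2 ≈ 10.500)
r(o, O) = 1/240 (r(o, O) = 1/(-5 + 245) = 1/240)
(41*(-149 + 49))/r(b, -149) = (41*(-149 + 49))/(1/240) = (41*(-100))*240 = -4100*240 = -984000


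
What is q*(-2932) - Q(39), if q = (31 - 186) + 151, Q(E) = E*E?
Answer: 10207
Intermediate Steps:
Q(E) = E**2
q = -4 (q = -155 + 151 = -4)
q*(-2932) - Q(39) = -4*(-2932) - 1*39**2 = 11728 - 1*1521 = 11728 - 1521 = 10207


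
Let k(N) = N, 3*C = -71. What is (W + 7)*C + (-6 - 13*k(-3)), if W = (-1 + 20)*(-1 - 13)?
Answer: 18488/3 ≈ 6162.7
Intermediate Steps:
C = -71/3 (C = (1/3)*(-71) = -71/3 ≈ -23.667)
W = -266 (W = 19*(-14) = -266)
(W + 7)*C + (-6 - 13*k(-3)) = (-266 + 7)*(-71/3) + (-6 - 13*(-3)) = -259*(-71/3) + (-6 + 39) = 18389/3 + 33 = 18488/3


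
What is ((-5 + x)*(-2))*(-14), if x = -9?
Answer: -392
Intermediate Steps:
((-5 + x)*(-2))*(-14) = ((-5 - 9)*(-2))*(-14) = -14*(-2)*(-14) = 28*(-14) = -392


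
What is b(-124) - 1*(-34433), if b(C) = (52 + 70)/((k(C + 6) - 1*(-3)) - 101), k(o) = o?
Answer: 3718703/108 ≈ 34432.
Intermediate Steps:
b(C) = 122/(-92 + C) (b(C) = (52 + 70)/(((C + 6) - 1*(-3)) - 101) = 122/(((6 + C) + 3) - 101) = 122/((9 + C) - 101) = 122/(-92 + C))
b(-124) - 1*(-34433) = 122/(-92 - 124) - 1*(-34433) = 122/(-216) + 34433 = 122*(-1/216) + 34433 = -61/108 + 34433 = 3718703/108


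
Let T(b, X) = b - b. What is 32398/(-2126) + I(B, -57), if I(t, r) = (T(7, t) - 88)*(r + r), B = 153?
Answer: 10647817/1063 ≈ 10017.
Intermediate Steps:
T(b, X) = 0
I(t, r) = -176*r (I(t, r) = (0 - 88)*(r + r) = -176*r)
32398/(-2126) + I(B, -57) = 32398/(-2126) - 176*(-57) = 32398*(-1/2126) + 10032 = -16199/1063 + 10032 = 10647817/1063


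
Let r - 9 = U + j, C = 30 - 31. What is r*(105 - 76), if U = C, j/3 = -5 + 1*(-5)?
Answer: -638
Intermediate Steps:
j = -30 (j = 3*(-5 + 1*(-5)) = 3*(-5 - 5) = 3*(-10) = -30)
C = -1
U = -1
r = -22 (r = 9 + (-1 - 30) = 9 - 31 = -22)
r*(105 - 76) = -22*(105 - 76) = -22*29 = -638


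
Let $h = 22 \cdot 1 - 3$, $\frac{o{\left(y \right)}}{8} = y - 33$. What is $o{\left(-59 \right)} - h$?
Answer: $-755$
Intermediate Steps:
$o{\left(y \right)} = -264 + 8 y$ ($o{\left(y \right)} = 8 \left(y - 33\right) = 8 \left(-33 + y\right) = -264 + 8 y$)
$h = 19$ ($h = 22 - 3 = 19$)
$o{\left(-59 \right)} - h = \left(-264 + 8 \left(-59\right)\right) - 19 = \left(-264 - 472\right) - 19 = -736 - 19 = -755$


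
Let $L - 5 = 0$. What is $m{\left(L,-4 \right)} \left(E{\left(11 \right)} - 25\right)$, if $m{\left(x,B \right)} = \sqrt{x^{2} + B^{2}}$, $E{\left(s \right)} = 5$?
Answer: $- 20 \sqrt{41} \approx -128.06$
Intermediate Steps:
$L = 5$ ($L = 5 + 0 = 5$)
$m{\left(x,B \right)} = \sqrt{B^{2} + x^{2}}$
$m{\left(L,-4 \right)} \left(E{\left(11 \right)} - 25\right) = \sqrt{\left(-4\right)^{2} + 5^{2}} \left(5 - 25\right) = \sqrt{16 + 25} \left(-20\right) = \sqrt{41} \left(-20\right) = - 20 \sqrt{41}$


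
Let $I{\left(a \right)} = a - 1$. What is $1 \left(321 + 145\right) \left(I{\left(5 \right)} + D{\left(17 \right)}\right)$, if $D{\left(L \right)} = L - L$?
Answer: $1864$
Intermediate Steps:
$D{\left(L \right)} = 0$
$I{\left(a \right)} = -1 + a$
$1 \left(321 + 145\right) \left(I{\left(5 \right)} + D{\left(17 \right)}\right) = 1 \left(321 + 145\right) \left(\left(-1 + 5\right) + 0\right) = 1 \cdot 466 \left(4 + 0\right) = 1 \cdot 466 \cdot 4 = 1 \cdot 1864 = 1864$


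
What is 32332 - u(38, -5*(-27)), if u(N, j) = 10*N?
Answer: 31952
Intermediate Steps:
32332 - u(38, -5*(-27)) = 32332 - 10*38 = 32332 - 1*380 = 32332 - 380 = 31952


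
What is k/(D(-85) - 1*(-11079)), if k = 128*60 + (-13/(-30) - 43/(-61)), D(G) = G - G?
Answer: 14056483/20274570 ≈ 0.69331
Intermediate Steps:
D(G) = 0
k = 14056483/1830 (k = 7680 + (-13*(-1/30) - 43*(-1/61)) = 7680 + (13/30 + 43/61) = 7680 + 2083/1830 = 14056483/1830 ≈ 7681.1)
k/(D(-85) - 1*(-11079)) = 14056483/(1830*(0 - 1*(-11079))) = 14056483/(1830*(0 + 11079)) = (14056483/1830)/11079 = (14056483/1830)*(1/11079) = 14056483/20274570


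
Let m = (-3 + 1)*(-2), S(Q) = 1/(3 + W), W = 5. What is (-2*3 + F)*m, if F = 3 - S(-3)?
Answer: -25/2 ≈ -12.500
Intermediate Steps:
S(Q) = ⅛ (S(Q) = 1/(3 + 5) = 1/8 = ⅛)
m = 4 (m = -2*(-2) = 4)
F = 23/8 (F = 3 - 1*⅛ = 3 - ⅛ = 23/8 ≈ 2.8750)
(-2*3 + F)*m = (-2*3 + 23/8)*4 = (-6 + 23/8)*4 = -25/8*4 = -25/2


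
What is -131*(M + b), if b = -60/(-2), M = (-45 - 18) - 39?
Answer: 9432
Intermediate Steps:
M = -102 (M = -63 - 39 = -102)
b = 30 (b = -60*(-½) = 30)
-131*(M + b) = -131*(-102 + 30) = -131*(-72) = 9432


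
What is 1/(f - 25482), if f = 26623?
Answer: 1/1141 ≈ 0.00087642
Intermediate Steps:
1/(f - 25482) = 1/(26623 - 25482) = 1/1141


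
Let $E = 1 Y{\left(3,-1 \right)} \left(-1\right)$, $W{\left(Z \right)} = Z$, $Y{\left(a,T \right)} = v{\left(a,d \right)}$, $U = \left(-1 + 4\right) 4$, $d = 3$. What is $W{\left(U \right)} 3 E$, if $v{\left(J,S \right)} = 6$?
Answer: $-216$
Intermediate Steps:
$U = 12$ ($U = 3 \cdot 4 = 12$)
$Y{\left(a,T \right)} = 6$
$E = -6$ ($E = 1 \cdot 6 \left(-1\right) = 6 \left(-1\right) = -6$)
$W{\left(U \right)} 3 E = 12 \cdot 3 \left(-6\right) = 36 \left(-6\right) = -216$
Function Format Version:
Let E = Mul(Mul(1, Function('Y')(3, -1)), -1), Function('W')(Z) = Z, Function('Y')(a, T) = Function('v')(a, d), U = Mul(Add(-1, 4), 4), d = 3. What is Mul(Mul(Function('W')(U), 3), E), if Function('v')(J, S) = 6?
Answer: -216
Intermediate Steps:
U = 12 (U = Mul(3, 4) = 12)
Function('Y')(a, T) = 6
E = -6 (E = Mul(Mul(1, 6), -1) = Mul(6, -1) = -6)
Mul(Mul(Function('W')(U), 3), E) = Mul(Mul(12, 3), -6) = Mul(36, -6) = -216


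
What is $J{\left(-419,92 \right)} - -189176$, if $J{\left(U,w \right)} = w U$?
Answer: $150628$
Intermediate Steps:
$J{\left(U,w \right)} = U w$
$J{\left(-419,92 \right)} - -189176 = \left(-419\right) 92 - -189176 = -38548 + 189176 = 150628$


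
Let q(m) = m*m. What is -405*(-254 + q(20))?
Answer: -59130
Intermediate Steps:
q(m) = m²
-405*(-254 + q(20)) = -405*(-254 + 20²) = -405*(-254 + 400) = -405*146 = -59130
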